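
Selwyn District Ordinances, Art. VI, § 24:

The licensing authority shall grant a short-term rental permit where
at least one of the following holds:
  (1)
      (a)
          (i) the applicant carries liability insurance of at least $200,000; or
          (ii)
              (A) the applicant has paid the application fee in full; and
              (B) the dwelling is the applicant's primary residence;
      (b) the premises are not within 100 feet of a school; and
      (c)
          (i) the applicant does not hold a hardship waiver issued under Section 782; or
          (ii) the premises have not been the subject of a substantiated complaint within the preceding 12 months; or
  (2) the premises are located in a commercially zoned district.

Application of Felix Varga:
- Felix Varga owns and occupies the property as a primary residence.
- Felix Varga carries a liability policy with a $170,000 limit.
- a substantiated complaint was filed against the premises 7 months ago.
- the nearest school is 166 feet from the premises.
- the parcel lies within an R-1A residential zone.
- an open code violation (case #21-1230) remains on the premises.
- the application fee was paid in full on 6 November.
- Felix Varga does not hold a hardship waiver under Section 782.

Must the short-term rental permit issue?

Yes — granted.

(i) insurance ≥ $200,000 — not met.
(A) fee paid — met.
(B) primary residence — satisfied.
(ii): T AND T → true.
So (a) is satisfied (F OR T).
(b) ≥100 ft from school — holds.
(i) not (hardship waiver) — holds.
(ii) no complaint in 12 mo. — not satisfied.
(c) = T OR F = true.
(1): T AND T AND T → true.
(2) commercially zoned — not met.
So Overall is satisfied (T OR F).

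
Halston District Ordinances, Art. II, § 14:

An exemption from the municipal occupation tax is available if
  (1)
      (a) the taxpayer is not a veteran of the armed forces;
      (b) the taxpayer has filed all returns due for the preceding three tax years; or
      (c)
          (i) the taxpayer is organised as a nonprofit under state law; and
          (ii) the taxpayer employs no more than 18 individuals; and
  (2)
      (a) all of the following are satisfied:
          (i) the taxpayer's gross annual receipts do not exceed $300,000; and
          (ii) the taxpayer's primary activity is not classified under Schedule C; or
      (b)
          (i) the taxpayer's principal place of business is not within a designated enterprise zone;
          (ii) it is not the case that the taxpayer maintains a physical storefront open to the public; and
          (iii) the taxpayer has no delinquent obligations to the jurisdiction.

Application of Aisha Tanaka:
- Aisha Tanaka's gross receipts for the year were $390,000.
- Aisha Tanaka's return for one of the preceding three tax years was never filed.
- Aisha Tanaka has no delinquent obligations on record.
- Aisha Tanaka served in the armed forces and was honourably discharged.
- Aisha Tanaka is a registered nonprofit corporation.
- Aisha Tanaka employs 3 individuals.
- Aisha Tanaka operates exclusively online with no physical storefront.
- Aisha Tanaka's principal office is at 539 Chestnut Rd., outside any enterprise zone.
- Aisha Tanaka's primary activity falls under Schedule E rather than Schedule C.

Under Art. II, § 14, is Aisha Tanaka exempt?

(a) not (veteran) — not satisfied.
(b) returns current — fails.
(i) nonprofit — met.
(ii) ≤ 18 employees — holds.
(c): T AND T → true.
(1) = F OR F OR T = true.
(i) receipts ≤ $300,000 — not satisfied.
(ii) not (Schedule C activity) — holds.
(a): F AND T → false.
(i) not (in enterprise zone) — satisfied.
(ii) not (has storefront) — met.
(iii) no delinquency — holds.
So (b) is satisfied (T AND T AND T).
So (2) is satisfied (F OR T).
So Overall is satisfied (T AND T).

Yes — exempt.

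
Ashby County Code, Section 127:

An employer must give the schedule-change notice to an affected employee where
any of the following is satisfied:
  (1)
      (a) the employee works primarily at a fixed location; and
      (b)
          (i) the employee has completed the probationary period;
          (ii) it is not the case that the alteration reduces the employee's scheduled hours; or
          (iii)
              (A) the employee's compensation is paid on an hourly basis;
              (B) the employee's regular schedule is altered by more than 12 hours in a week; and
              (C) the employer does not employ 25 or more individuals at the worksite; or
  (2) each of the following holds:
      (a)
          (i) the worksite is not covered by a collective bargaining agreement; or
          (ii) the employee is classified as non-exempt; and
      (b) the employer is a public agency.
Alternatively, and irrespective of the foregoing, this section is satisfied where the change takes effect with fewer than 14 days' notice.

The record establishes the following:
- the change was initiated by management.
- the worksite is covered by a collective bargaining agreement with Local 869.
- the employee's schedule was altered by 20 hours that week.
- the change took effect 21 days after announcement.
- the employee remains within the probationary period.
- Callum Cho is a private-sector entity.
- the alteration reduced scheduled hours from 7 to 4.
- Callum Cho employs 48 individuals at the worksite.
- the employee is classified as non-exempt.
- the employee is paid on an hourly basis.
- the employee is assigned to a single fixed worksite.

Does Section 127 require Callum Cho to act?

(a) fixed location — met.
(i) past probation — not met.
(ii) not (hours reduced) — not satisfied.
(A) hourly-paid — met.
(B) schedule shift > 12h — met.
(C) not (≥ 25 at site) — not satisfied.
So (iii) is not satisfied (T AND T AND F).
So (b) is not satisfied (F OR F OR F).
(1): T AND F → false.
(i) no CBA — fails.
(ii) non-exempt — holds.
(a) = F OR T = true.
(b) public agency — not met.
So (2) is not satisfied (T AND F).
Overall: F OR F → false.
Exception (< 14 days' notice) — not satisfied.
Result: main false OR exception false → false.

No — not required.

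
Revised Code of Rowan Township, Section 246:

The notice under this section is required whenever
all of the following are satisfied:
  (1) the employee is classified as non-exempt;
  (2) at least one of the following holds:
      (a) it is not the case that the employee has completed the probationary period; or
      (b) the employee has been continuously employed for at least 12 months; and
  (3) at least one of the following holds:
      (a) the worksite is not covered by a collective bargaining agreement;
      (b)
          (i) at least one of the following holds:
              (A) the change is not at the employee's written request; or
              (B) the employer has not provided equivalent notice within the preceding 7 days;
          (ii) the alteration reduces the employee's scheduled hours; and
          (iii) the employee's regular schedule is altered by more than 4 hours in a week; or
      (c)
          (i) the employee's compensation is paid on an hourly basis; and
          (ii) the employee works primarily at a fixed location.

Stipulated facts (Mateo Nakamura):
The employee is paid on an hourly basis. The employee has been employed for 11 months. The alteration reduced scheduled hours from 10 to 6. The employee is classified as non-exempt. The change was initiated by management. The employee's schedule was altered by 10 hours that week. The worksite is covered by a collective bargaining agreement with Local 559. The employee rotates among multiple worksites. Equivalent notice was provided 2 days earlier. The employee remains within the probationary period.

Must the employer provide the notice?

Yes — required.

(1) non-exempt — satisfied.
(a) not (past probation) — holds.
(b) tenure ≥ 12 mo. — not satisfied.
(2) = T OR F = true.
(a) no CBA — not satisfied.
(A) not employee-requested — satisfied.
(B) no recent notice — not satisfied.
So (i) is satisfied (T OR F).
(ii) hours reduced — met.
(iii) schedule shift > 4h — satisfied.
(b): T AND T AND T → true.
(i) hourly-paid — holds.
(ii) fixed location — not satisfied.
(c) = T AND F = false.
(3) = F OR T OR F = true.
So Overall is satisfied (T AND T AND T).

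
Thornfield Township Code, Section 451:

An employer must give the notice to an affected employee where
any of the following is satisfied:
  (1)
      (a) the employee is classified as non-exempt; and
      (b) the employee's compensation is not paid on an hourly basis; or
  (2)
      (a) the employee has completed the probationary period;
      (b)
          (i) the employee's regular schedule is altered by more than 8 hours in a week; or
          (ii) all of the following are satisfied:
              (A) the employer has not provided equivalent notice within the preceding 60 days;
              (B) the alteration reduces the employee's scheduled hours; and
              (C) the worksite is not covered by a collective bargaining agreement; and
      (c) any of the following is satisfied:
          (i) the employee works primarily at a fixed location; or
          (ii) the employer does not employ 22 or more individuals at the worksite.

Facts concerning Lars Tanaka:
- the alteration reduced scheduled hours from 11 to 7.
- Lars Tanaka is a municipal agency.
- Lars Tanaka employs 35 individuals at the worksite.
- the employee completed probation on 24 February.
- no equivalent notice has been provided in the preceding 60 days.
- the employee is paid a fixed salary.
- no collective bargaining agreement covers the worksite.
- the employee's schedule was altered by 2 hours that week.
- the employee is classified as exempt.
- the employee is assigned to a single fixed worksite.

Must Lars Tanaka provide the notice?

Yes — required.

(a) non-exempt — fails.
(b) not (hourly-paid) — satisfied.
So (1) is not satisfied (F AND T).
(a) past probation — met.
(i) schedule shift > 8h — not satisfied.
(A) no recent notice — holds.
(B) hours reduced — holds.
(C) no CBA — holds.
So (ii) is satisfied (T AND T AND T).
(b): F OR T → true.
(i) fixed location — satisfied.
(ii) not (≥ 22 at site) — fails.
(c): T OR F → true.
(2) = T AND T AND T = true.
Overall: F OR T → true.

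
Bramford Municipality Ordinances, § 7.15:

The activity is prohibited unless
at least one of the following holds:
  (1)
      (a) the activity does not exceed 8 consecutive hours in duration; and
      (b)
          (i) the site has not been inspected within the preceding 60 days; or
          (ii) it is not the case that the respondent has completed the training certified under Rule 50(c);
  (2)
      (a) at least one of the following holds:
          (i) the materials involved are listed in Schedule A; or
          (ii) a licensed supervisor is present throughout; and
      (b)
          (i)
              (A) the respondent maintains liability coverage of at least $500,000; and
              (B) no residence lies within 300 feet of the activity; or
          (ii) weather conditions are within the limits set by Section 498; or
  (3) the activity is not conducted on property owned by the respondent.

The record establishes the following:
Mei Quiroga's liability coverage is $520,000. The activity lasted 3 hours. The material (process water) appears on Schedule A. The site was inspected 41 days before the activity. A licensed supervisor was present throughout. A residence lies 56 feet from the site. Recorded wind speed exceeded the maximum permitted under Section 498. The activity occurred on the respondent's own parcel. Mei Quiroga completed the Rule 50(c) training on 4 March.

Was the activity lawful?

(a) ≤ 8 hrs duration — holds.
(i) not (site inspected) — not met.
(ii) not (training certified) — fails.
(b) = F OR F = false.
(1) = T AND F = false.
(i) Schedule A material — satisfied.
(ii) supervisor present — holds.
(a) = T OR T = true.
(A) coverage ≥ $500,000 — satisfied.
(B) no residence in 300 ft — fails.
(i): T AND F → false.
(ii) weather ok — not satisfied.
(b) = F OR F = false.
(2) = T AND F = false.
(3) not (own property) — not satisfied.
Overall = F OR F OR F = false.

No — unlawful.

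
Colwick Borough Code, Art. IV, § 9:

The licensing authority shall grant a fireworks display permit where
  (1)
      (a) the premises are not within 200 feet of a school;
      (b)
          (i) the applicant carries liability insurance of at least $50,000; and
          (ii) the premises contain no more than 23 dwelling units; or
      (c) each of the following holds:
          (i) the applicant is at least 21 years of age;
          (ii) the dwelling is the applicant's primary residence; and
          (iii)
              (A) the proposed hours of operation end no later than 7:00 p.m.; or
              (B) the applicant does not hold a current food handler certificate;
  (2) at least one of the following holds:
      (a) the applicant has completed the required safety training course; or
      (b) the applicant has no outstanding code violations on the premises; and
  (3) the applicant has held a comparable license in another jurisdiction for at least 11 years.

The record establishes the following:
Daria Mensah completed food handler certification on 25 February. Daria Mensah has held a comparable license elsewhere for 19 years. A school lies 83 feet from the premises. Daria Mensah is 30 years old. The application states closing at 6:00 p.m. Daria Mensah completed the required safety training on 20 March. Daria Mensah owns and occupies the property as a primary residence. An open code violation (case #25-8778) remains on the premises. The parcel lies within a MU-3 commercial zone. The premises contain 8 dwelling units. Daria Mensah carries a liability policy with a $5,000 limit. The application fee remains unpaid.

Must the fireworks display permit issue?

Yes — granted.

(a) ≥200 ft from school — not met.
(i) insurance ≥ $50,000 — fails.
(ii) ≤ 23 units — holds.
(b): F AND T → false.
(i) age ≥ 21 — holds.
(ii) primary residence — satisfied.
(A) closes by 7 p.m. — satisfied.
(B) not (food handler cert.) — fails.
So (iii) is satisfied (T OR F).
(c) = T AND T AND T = true.
(1): F OR F OR T → true.
(a) safety training — satisfied.
(b) no code violations — fails.
So (2) is satisfied (T OR F).
(3) prior license ≥ 11 yr — satisfied.
So Overall is satisfied (T AND T AND T).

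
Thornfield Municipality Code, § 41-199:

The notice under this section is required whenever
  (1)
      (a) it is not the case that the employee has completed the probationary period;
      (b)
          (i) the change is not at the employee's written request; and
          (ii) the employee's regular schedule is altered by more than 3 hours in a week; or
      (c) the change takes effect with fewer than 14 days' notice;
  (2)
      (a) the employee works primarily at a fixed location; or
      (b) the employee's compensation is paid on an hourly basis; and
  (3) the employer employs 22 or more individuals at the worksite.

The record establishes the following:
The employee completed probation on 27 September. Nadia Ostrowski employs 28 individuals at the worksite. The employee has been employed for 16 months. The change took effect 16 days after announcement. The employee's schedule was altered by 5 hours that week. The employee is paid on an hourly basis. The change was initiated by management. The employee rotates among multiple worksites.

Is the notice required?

Yes — required.

(a) not (past probation) — fails.
(i) not employee-requested — holds.
(ii) schedule shift > 3h — met.
(b): T AND T → true.
(c) < 14 days' notice — fails.
(1) = F OR T OR F = true.
(a) fixed location — fails.
(b) hourly-paid — met.
(2) = F OR T = true.
(3) ≥ 22 at site — satisfied.
Overall = T AND T AND T = true.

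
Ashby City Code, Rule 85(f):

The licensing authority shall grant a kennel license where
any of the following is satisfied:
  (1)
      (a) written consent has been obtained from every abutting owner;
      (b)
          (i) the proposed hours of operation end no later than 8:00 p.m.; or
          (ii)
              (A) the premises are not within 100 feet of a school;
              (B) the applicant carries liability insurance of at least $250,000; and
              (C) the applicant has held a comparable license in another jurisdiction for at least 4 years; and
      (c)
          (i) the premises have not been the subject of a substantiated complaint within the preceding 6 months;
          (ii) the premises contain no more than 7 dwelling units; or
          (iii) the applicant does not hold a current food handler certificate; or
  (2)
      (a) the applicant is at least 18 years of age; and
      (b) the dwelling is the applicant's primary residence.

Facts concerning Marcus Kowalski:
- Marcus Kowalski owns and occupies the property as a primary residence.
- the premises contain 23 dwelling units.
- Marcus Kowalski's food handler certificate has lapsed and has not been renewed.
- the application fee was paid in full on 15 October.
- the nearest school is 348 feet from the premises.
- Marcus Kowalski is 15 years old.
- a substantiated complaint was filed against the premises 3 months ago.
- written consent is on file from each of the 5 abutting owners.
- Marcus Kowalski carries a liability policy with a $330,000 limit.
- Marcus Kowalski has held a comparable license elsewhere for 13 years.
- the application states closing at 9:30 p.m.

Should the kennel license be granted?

(a) all abutters consent — holds.
(i) closes by 8 p.m. — fails.
(A) ≥100 ft from school — met.
(B) insurance ≥ $250,000 — met.
(C) prior license ≥ 4 yr — met.
(ii) = T AND T AND T = true.
So (b) is satisfied (F OR T).
(i) no complaint in 6 mo. — fails.
(ii) ≤ 7 units — fails.
(iii) not (food handler cert.) — holds.
(c): F OR F OR T → true.
(1) = T AND T AND T = true.
(a) age ≥ 18 — not satisfied.
(b) primary residence — met.
(2) = F AND T = false.
So Overall is satisfied (T OR F).

Yes — granted.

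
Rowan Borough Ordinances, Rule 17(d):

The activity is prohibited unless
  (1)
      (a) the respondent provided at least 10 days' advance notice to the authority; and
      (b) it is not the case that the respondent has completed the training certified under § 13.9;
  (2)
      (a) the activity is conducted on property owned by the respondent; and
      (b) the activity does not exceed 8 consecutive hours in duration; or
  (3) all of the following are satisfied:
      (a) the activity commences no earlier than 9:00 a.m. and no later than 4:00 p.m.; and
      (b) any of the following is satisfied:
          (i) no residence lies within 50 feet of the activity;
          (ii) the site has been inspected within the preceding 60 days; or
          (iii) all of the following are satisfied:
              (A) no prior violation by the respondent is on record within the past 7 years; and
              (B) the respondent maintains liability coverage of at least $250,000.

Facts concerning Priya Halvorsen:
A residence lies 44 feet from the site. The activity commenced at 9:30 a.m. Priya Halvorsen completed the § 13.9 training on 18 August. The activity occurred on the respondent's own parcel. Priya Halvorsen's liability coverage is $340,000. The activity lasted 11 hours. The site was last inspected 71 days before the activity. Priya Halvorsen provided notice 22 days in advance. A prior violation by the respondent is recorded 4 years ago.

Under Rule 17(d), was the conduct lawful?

No — unlawful.

(a) ≥10 days' notice — holds.
(b) not (training certified) — fails.
So (1) is not satisfied (T AND F).
(a) own property — satisfied.
(b) ≤ 8 hrs duration — not met.
(2) = T AND F = false.
(a) start within hours — met.
(i) no residence in 50 ft — not met.
(ii) site inspected — not met.
(A) no prior violation — fails.
(B) coverage ≥ $250,000 — holds.
(iii) = F AND T = false.
(b): F OR F OR F → false.
(3) = T AND F = false.
Overall: F OR F OR F → false.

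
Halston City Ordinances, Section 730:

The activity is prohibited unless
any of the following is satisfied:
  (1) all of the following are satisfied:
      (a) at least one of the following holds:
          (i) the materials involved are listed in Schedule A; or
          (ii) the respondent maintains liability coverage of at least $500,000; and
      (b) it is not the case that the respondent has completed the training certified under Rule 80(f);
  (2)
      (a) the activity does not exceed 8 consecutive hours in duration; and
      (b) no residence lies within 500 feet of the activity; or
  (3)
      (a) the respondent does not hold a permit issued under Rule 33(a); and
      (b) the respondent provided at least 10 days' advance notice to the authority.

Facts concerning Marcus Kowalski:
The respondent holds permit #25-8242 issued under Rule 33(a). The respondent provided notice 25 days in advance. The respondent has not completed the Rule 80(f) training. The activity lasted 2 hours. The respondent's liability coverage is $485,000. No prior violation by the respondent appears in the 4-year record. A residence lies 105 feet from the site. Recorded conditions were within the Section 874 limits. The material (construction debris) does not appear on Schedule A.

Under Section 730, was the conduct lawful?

No — unlawful.

(i) Schedule A material — not met.
(ii) coverage ≥ $500,000 — fails.
(a): F OR F → false.
(b) not (training certified) — satisfied.
(1) = F AND T = false.
(a) ≤ 8 hrs duration — met.
(b) no residence in 500 ft — fails.
So (2) is not satisfied (T AND F).
(a) not (holds permit) — fails.
(b) ≥10 days' notice — holds.
(3) = F AND T = false.
Overall = F OR F OR F = false.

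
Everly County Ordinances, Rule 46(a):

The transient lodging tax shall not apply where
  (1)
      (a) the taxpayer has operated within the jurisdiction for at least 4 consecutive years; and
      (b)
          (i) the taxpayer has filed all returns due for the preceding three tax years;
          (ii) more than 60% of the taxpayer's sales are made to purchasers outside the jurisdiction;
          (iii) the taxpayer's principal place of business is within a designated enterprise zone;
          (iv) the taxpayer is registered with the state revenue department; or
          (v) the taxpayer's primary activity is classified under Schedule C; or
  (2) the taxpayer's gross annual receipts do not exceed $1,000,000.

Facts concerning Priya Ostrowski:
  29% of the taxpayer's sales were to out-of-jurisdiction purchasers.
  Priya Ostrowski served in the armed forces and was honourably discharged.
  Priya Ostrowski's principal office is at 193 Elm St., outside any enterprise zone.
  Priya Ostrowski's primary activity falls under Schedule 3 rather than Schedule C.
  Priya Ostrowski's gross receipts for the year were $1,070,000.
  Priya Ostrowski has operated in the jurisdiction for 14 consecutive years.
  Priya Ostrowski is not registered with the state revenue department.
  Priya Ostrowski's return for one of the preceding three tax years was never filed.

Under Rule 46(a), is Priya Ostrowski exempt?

(a) ≥ 4 yrs in jurisdiction — holds.
(i) returns current — not satisfied.
(ii) >60% out-of-jur. sales — not met.
(iii) in enterprise zone — fails.
(iv) state-registered — not satisfied.
(v) Schedule C activity — not satisfied.
(b) = F OR F OR F OR F OR F = false.
(1) = T AND F = false.
(2) receipts ≤ $1,000,000 — not met.
Overall: F OR F → false.

No — not exempt.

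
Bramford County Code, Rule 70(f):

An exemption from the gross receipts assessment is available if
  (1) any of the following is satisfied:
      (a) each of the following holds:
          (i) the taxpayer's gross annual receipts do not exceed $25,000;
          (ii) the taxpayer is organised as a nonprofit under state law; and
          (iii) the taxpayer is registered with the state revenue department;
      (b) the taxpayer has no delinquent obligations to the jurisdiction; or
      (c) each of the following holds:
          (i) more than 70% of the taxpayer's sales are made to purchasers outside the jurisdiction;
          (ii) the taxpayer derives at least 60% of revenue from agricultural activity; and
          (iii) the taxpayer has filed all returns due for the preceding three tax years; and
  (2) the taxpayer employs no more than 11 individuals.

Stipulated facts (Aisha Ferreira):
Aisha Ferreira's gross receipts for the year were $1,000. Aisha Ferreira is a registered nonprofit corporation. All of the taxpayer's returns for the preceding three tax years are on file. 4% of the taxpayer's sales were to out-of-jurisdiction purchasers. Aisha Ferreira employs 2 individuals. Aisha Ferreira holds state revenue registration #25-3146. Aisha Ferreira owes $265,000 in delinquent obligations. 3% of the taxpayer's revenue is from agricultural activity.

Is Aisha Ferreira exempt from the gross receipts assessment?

(i) receipts ≤ $25,000 — holds.
(ii) nonprofit — satisfied.
(iii) state-registered — holds.
(a): T AND T AND T → true.
(b) no delinquency — fails.
(i) >70% out-of-jur. sales — not met.
(ii) ≥60% agricultural — fails.
(iii) returns current — holds.
So (c) is not satisfied (F AND F AND T).
(1) = T OR F OR F = true.
(2) ≤ 11 employees — met.
Overall = T AND T = true.

Yes — exempt.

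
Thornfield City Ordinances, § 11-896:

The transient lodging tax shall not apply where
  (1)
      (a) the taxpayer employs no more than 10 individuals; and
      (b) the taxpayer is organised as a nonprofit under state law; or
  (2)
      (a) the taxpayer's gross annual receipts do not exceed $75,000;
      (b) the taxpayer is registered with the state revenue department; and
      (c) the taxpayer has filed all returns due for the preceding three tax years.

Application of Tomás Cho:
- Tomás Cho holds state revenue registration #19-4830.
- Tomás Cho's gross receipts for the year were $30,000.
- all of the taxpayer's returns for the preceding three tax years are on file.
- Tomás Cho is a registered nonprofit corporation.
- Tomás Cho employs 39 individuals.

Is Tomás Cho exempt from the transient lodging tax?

Yes — exempt.

(a) ≤ 10 employees — not satisfied.
(b) nonprofit — met.
So (1) is not satisfied (F AND T).
(a) receipts ≤ $75,000 — holds.
(b) state-registered — satisfied.
(c) returns current — holds.
(2): T AND T AND T → true.
Overall: F OR T → true.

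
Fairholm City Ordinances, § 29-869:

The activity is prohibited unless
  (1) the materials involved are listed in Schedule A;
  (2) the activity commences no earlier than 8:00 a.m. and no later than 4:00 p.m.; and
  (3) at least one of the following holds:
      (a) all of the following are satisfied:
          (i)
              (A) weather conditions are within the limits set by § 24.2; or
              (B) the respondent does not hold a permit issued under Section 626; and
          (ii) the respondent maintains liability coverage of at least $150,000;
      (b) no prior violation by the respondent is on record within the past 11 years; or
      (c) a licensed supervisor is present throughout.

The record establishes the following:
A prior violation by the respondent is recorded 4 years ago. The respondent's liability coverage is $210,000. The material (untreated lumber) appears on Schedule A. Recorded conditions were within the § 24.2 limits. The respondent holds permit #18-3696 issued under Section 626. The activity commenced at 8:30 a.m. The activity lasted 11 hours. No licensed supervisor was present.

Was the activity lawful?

(1) Schedule A material — holds.
(2) start within hours — satisfied.
(A) weather ok — satisfied.
(B) not (holds permit) — fails.
So (i) is satisfied (T OR F).
(ii) coverage ≥ $150,000 — holds.
(a): T AND T → true.
(b) no prior violation — not satisfied.
(c) supervisor present — not satisfied.
(3): T OR F OR F → true.
Overall: T AND T AND T → true.

Yes — lawful.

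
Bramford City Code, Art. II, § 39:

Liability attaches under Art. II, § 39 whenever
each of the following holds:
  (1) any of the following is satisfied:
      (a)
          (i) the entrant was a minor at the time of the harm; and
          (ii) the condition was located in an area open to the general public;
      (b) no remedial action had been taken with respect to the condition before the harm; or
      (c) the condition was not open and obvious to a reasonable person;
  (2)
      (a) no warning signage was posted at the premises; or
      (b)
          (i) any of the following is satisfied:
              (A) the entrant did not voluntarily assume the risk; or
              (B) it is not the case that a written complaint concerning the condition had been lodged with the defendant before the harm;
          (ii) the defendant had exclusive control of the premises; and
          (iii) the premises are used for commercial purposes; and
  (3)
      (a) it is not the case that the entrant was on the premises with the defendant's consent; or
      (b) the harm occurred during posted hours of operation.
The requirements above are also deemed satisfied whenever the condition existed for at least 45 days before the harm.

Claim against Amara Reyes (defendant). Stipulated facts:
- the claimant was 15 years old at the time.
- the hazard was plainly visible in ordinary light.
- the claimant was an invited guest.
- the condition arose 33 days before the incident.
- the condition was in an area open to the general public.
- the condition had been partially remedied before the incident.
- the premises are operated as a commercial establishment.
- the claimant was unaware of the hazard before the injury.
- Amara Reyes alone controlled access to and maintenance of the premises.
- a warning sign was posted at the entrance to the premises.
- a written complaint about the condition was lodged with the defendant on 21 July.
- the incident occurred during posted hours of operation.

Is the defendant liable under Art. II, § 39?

(i) entrant a minor — met.
(ii) public area — met.
(a): T AND T → true.
(b) no remedial action — not met.
(c) not open/obvious — not satisfied.
(1) = T OR F OR F = true.
(a) no signage posted — fails.
(A) no assumed risk — met.
(B) not (complaint lodged) — fails.
So (i) is satisfied (T OR F).
(ii) exclusive control — met.
(iii) commercial use — holds.
(b) = T AND T AND T = true.
So (2) is satisfied (F OR T).
(a) not (consent to enter) — not satisfied.
(b) during posted hours — holds.
(3) = F OR T = true.
Overall = T AND T AND T = true.
Exception (condition ≥45 days old) — not satisfied.
Result: main true OR exception false → true.

Yes — liable.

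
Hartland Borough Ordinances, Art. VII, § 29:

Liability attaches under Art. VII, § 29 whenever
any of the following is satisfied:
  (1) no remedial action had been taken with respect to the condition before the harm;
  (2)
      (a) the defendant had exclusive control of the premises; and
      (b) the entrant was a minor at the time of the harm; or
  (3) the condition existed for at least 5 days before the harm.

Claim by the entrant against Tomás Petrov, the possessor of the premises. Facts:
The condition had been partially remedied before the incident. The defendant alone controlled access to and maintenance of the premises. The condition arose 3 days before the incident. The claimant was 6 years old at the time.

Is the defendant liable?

(1) no remedial action — not satisfied.
(a) exclusive control — satisfied.
(b) entrant a minor — satisfied.
(2): T AND T → true.
(3) condition ≥5 days old — not satisfied.
Overall: F OR T OR F → true.

Yes — liable.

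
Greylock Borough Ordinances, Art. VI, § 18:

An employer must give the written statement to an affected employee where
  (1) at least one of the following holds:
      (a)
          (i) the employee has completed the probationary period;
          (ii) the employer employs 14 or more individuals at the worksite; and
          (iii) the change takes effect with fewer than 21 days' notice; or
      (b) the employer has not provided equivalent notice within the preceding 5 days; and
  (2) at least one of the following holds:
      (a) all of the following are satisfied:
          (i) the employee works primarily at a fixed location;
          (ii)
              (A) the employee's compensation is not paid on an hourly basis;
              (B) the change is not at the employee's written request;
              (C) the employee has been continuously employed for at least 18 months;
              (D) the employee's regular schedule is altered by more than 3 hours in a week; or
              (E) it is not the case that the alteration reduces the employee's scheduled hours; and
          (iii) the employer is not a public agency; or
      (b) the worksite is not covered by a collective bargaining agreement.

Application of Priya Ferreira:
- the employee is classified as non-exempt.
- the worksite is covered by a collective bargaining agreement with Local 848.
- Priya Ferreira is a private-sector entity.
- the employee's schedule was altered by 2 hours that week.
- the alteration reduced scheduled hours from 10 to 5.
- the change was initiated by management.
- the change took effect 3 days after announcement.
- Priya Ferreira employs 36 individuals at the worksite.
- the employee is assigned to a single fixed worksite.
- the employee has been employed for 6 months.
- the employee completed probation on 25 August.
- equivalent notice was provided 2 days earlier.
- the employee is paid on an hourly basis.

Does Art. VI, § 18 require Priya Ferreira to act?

(i) past probation — satisfied.
(ii) ≥ 14 at site — met.
(iii) < 21 days' notice — satisfied.
(a): T AND T AND T → true.
(b) no recent notice — not satisfied.
(1): T OR F → true.
(i) fixed location — holds.
(A) not (hourly-paid) — fails.
(B) not employee-requested — met.
(C) tenure ≥ 18 mo. — not satisfied.
(D) schedule shift > 3h — not met.
(E) not (hours reduced) — not satisfied.
(ii) = F OR T OR F OR F OR F = true.
(iii) not (public agency) — satisfied.
(a) = T AND T AND T = true.
(b) no CBA — fails.
So (2) is satisfied (T OR F).
Overall: T AND T → true.

Yes — required.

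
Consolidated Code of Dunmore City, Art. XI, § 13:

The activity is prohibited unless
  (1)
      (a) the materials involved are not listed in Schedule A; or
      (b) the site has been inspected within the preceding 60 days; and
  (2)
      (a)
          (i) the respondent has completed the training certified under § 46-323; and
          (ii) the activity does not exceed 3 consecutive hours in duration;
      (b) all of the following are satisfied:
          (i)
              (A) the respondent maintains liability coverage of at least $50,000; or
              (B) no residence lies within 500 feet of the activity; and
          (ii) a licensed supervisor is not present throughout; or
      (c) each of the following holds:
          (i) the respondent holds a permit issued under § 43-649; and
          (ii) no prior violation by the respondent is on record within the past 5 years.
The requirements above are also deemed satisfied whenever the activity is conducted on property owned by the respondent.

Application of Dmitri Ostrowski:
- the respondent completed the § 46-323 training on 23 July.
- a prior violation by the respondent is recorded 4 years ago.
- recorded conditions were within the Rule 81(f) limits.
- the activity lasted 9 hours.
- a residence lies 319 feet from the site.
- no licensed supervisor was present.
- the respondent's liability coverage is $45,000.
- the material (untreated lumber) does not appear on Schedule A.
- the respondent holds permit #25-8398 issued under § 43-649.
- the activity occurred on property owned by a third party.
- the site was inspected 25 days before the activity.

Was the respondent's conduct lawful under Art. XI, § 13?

(a) not (Schedule A material) — holds.
(b) site inspected — satisfied.
So (1) is satisfied (T OR T).
(i) training certified — holds.
(ii) ≤ 3 hrs duration — fails.
(a): T AND F → false.
(A) coverage ≥ $50,000 — not satisfied.
(B) no residence in 500 ft — not met.
(i): F OR F → false.
(ii) not (supervisor present) — satisfied.
(b) = F AND T = false.
(i) holds permit — satisfied.
(ii) no prior violation — fails.
So (c) is not satisfied (T AND F).
So (2) is not satisfied (F OR F OR F).
So Overall is not satisfied (T AND F).
Exception (own property) — not satisfied.
Result: main false OR exception false → false.

No — unlawful.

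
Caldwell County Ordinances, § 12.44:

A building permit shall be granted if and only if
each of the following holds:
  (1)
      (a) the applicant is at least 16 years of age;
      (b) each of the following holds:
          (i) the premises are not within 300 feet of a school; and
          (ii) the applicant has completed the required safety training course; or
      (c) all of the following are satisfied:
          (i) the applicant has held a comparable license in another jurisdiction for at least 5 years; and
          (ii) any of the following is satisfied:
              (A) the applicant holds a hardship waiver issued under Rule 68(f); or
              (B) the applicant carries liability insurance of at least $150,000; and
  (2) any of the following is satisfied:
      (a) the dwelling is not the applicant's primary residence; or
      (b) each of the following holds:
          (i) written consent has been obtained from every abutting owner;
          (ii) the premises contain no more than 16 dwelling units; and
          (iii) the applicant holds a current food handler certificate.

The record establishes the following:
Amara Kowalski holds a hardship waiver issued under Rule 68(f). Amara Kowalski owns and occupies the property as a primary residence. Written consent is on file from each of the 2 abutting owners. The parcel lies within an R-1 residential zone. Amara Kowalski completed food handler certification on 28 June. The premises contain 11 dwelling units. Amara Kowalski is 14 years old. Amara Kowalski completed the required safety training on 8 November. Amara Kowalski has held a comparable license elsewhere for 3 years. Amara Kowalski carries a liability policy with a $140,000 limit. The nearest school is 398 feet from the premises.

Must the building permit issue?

(a) age ≥ 16 — fails.
(i) ≥300 ft from school — satisfied.
(ii) safety training — holds.
So (b) is satisfied (T AND T).
(i) prior license ≥ 5 yr — not satisfied.
(A) hardship waiver — holds.
(B) insurance ≥ $150,000 — not met.
So (ii) is satisfied (T OR F).
(c) = F AND T = false.
(1): F OR T OR F → true.
(a) not (primary residence) — not satisfied.
(i) all abutters consent — satisfied.
(ii) ≤ 16 units — holds.
(iii) food handler cert. — met.
So (b) is satisfied (T AND T AND T).
(2): F OR T → true.
Overall: T AND T → true.

Yes — granted.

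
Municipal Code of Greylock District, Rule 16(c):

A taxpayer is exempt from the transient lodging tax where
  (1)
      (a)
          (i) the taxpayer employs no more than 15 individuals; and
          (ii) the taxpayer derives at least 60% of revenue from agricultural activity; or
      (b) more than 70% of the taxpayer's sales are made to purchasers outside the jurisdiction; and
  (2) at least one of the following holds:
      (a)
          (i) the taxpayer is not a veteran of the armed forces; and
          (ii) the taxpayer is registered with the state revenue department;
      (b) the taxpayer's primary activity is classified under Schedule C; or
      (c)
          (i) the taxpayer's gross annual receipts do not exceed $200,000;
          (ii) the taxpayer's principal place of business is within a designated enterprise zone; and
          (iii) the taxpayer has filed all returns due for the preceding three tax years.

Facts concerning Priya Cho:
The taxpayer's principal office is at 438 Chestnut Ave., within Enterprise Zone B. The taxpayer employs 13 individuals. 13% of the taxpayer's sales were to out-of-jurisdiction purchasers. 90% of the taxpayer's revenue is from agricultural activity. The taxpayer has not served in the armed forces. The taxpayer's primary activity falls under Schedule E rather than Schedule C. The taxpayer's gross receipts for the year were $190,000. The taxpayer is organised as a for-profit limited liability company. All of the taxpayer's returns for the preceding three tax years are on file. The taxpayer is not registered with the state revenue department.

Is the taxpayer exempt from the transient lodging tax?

(i) ≤ 15 employees — holds.
(ii) ≥60% agricultural — met.
So (a) is satisfied (T AND T).
(b) >70% out-of-jur. sales — not met.
(1): T OR F → true.
(i) not (veteran) — satisfied.
(ii) state-registered — not satisfied.
So (a) is not satisfied (T AND F).
(b) Schedule C activity — not met.
(i) receipts ≤ $200,000 — met.
(ii) in enterprise zone — satisfied.
(iii) returns current — met.
So (c) is satisfied (T AND T AND T).
(2) = F OR F OR T = true.
So Overall is satisfied (T AND T).

Yes — exempt.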